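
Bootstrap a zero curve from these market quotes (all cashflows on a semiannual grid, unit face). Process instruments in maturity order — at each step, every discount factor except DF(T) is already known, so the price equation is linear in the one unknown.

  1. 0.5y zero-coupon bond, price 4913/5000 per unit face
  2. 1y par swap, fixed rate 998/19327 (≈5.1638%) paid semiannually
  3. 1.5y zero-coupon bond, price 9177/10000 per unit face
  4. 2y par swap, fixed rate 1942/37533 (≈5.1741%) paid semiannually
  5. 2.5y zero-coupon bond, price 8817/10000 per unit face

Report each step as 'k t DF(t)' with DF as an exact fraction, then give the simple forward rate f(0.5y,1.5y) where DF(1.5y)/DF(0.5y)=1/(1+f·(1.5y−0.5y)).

step 1 [0.5y] zero: DF = P = 4913/5000 ≈ 0.982600
step 2 [1y] swap r/2=499/19327: DF=(1 − 499/19327·(0.982600))/(1+499/19327) = 9501/10000 ≈ 0.950100
step 3 [1.5y] zero: DF = P = 9177/10000 ≈ 0.917700
step 4 [2y] swap r/2=971/37533: DF=(1 − 971/37533·(0.982600+0.950100+0.917700))/(1+971/37533) = 9029/10000 ≈ 0.902900
step 5 [2.5y] zero: DF = P = 8817/10000 ≈ 0.881700

1 1/2 4913/5000
2 1 9501/10000
3 3/2 9177/10000
4 2 9029/10000
5 5/2 8817/10000
f(0.5y,1.5y) = ((4913/5000)/(9177/10000) − 1)/(1) = 649/9177 ≈ 7.0720%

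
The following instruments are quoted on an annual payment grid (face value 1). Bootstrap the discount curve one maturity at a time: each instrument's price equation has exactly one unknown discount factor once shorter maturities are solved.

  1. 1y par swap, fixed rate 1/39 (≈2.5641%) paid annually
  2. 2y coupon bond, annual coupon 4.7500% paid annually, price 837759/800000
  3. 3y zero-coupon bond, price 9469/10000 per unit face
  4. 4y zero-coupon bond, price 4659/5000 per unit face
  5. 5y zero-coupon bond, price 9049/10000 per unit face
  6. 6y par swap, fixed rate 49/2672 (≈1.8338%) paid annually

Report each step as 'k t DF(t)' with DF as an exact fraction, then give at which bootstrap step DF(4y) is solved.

step 1 [1y] swap r/1=1/39: DF=(1 − 1/39·(0))/(1+1/39) = 39/40 ≈ 0.975000
step 2 [2y] bond c/1=19/400: DF=(837759/800000 − 19/400·(0.975000))/(1+19/400) = 1911/2000 ≈ 0.955500
step 3 [3y] zero: DF = P = 9469/10000 ≈ 0.946900
step 4 [4y] zero: DF = P = 4659/5000 ≈ 0.931800
step 5 [5y] zero: DF = P = 9049/10000 ≈ 0.904900
step 6 [6y] swap r/1=49/2672: DF=(1 − 49/2672·(0.975000+0.955500+0.946900+0.931800+0.904900))/(1+49/2672) = 8971/10000 ≈ 0.897100

1 1 39/40
2 2 1911/2000
3 3 9469/10000
4 4 4659/5000
5 5 9049/10000
6 6 8971/10000
DF(4y) is solved at step 4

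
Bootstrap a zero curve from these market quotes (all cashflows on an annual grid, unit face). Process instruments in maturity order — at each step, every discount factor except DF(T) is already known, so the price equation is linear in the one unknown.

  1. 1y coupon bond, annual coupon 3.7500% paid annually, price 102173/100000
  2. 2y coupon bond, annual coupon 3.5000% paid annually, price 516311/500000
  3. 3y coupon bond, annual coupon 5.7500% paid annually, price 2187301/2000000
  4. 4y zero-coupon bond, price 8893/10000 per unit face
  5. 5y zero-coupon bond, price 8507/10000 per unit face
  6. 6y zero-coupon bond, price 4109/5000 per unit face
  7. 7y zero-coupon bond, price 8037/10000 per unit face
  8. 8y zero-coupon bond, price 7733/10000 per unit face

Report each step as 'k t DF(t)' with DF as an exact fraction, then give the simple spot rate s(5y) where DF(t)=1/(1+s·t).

1 1 1231/1250
2 2 2411/2500
3 3 4641/5000
4 4 8893/10000
5 5 8507/10000
6 6 4109/5000
7 7 8037/10000
8 8 7733/10000
s(5y) = (1/(8507/10000) − 1)/(5) = 1493/42535 ≈ 3.5101%

step 1 [1y] bond c/1=3/80: DF=(102173/100000 − 3/80·(0))/(1+3/80) = 1231/1250 ≈ 0.984800
step 2 [2y] bond c/1=7/200: DF=(516311/500000 − 7/200·(0.984800))/(1+7/200) = 2411/2500 ≈ 0.964400
step 3 [3y] bond c/1=23/400: DF=(2187301/2000000 − 23/400·(0.984800+0.964400))/(1+23/400) = 4641/5000 ≈ 0.928200
step 4 [4y] zero: DF = P = 8893/10000 ≈ 0.889300
step 5 [5y] zero: DF = P = 8507/10000 ≈ 0.850700
step 6 [6y] zero: DF = P = 4109/5000 ≈ 0.821800
step 7 [7y] zero: DF = P = 8037/10000 ≈ 0.803700
step 8 [8y] zero: DF = P = 7733/10000 ≈ 0.773300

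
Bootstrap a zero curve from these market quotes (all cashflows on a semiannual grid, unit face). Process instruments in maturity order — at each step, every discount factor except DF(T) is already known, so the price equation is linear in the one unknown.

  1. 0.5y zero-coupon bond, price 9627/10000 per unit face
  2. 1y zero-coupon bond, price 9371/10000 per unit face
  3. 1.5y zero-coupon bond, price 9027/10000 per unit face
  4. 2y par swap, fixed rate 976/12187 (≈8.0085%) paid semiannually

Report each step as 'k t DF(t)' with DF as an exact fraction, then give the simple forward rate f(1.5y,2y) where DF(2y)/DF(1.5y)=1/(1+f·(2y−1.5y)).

step 1 [0.5y] zero: DF = P = 9627/10000 ≈ 0.962700
step 2 [1y] zero: DF = P = 9371/10000 ≈ 0.937100
step 3 [1.5y] zero: DF = P = 9027/10000 ≈ 0.902700
step 4 [2y] swap r/2=488/12187: DF=(1 − 488/12187·(0.962700+0.937100+0.902700))/(1+488/12187) = 1067/1250 ≈ 0.853600

1 1/2 9627/10000
2 1 9371/10000
3 3/2 9027/10000
4 2 1067/1250
f(1.5y,2y) = ((9027/10000)/(1067/1250) − 1)/(1/2) = 491/4268 ≈ 11.5042%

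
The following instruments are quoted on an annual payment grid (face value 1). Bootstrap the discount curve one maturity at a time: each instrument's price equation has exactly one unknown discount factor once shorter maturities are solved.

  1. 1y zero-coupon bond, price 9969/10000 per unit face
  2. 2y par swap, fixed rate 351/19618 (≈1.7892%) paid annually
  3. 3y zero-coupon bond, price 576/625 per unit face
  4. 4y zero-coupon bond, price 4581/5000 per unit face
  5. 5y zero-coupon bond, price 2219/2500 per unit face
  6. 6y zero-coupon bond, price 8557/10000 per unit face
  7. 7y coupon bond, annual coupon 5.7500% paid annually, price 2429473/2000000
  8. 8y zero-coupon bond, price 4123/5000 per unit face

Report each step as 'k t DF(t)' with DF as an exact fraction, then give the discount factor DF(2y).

step 1 [1y] zero: DF = P = 9969/10000 ≈ 0.996900
step 2 [2y] swap r/1=351/19618: DF=(1 − 351/19618·(0.996900))/(1+351/19618) = 9649/10000 ≈ 0.964900
step 3 [3y] zero: DF = P = 576/625 ≈ 0.921600
step 4 [4y] zero: DF = P = 4581/5000 ≈ 0.916200
step 5 [5y] zero: DF = P = 2219/2500 ≈ 0.887600
step 6 [6y] zero: DF = P = 8557/10000 ≈ 0.855700
step 7 [7y] bond c/1=23/400: DF=(2429473/2000000 − 23/400·(0.996900+0.964900+0.921600+0.916200+0.887600+0.855700))/(1+23/400) = 8473/10000 ≈ 0.847300
step 8 [8y] zero: DF = P = 4123/5000 ≈ 0.824600

1 1 9969/10000
2 2 9649/10000
3 3 576/625
4 4 4581/5000
5 5 2219/2500
6 6 8557/10000
7 7 8473/10000
8 8 4123/5000
DF(2y) = 9649/10000 ≈ 0.964900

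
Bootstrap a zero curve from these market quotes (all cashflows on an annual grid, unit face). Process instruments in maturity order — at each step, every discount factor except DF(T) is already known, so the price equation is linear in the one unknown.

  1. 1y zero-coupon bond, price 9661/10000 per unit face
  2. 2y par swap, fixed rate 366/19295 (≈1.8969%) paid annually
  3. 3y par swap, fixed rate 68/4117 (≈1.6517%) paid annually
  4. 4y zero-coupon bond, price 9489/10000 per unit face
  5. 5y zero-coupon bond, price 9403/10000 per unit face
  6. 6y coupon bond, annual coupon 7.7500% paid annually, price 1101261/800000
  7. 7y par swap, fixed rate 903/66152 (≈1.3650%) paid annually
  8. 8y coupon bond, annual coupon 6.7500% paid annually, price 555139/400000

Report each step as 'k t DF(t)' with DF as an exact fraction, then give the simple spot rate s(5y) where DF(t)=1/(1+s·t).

1 1 9661/10000
2 2 4817/5000
3 3 2381/2500
4 4 9489/10000
5 5 9403/10000
6 6 584/625
7 7 9097/10000
8 8 4409/5000
s(5y) = (1/(9403/10000) − 1)/(5) = 597/47015 ≈ 1.2698%

step 1 [1y] zero: DF = P = 9661/10000 ≈ 0.966100
step 2 [2y] swap r/1=366/19295: DF=(1 − 366/19295·(0.966100))/(1+366/19295) = 4817/5000 ≈ 0.963400
step 3 [3y] swap r/1=68/4117: DF=(1 − 68/4117·(0.966100+0.963400))/(1+68/4117) = 2381/2500 ≈ 0.952400
step 4 [4y] zero: DF = P = 9489/10000 ≈ 0.948900
step 5 [5y] zero: DF = P = 9403/10000 ≈ 0.940300
step 6 [6y] bond c/1=31/400: DF=(1101261/800000 − 31/400·(0.966100+0.963400+0.952400+0.948900+0.940300))/(1+31/400) = 584/625 ≈ 0.934400
step 7 [7y] swap r/1=903/66152: DF=(1 − 903/66152·(0.966100+0.963400+0.952400+0.948900+0.940300+0.934400))/(1+903/66152) = 9097/10000 ≈ 0.909700
step 8 [8y] bond c/1=27/400: DF=(555139/400000 − 27/400·(0.966100+0.963400+0.952400+0.948900+0.940300+0.934400+0.909700))/(1+27/400) = 4409/5000 ≈ 0.881800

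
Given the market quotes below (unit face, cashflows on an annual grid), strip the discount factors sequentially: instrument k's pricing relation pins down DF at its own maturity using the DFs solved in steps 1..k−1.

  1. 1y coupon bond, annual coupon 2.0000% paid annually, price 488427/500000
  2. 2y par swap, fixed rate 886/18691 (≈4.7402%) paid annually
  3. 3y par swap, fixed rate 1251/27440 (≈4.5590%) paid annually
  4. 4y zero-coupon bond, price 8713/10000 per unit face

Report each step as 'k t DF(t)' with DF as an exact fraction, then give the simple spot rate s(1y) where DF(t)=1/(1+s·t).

1 1 9577/10000
2 2 4557/5000
3 3 8749/10000
4 4 8713/10000
s(1y) = (1/(9577/10000) − 1)/(1) = 423/9577 ≈ 4.4168%

step 1 [1y] bond c/1=1/50: DF=(488427/500000 − 1/50·(0))/(1+1/50) = 9577/10000 ≈ 0.957700
step 2 [2y] swap r/1=886/18691: DF=(1 − 886/18691·(0.957700))/(1+886/18691) = 4557/5000 ≈ 0.911400
step 3 [3y] swap r/1=1251/27440: DF=(1 − 1251/27440·(0.957700+0.911400))/(1+1251/27440) = 8749/10000 ≈ 0.874900
step 4 [4y] zero: DF = P = 8713/10000 ≈ 0.871300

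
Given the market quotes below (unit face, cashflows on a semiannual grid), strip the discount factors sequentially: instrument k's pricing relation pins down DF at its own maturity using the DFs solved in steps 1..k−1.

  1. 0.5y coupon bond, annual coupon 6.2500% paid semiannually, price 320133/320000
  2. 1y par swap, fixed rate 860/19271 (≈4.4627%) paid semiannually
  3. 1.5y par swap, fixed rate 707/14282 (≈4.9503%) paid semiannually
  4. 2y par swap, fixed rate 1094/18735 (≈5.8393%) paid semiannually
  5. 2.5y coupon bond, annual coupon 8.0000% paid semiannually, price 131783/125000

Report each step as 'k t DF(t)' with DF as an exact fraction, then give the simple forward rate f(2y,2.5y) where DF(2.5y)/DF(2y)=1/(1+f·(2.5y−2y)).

step 1 [0.5y] bond c/2=1/32: DF=(320133/320000 − 1/32·(0))/(1+1/32) = 9701/10000 ≈ 0.970100
step 2 [1y] swap r/2=430/19271: DF=(1 − 430/19271·(0.970100))/(1+430/19271) = 957/1000 ≈ 0.957000
step 3 [1.5y] swap r/2=707/28564: DF=(1 − 707/28564·(0.970100+0.957000))/(1+707/28564) = 9293/10000 ≈ 0.929300
step 4 [2y] swap r/2=547/18735: DF=(1 − 547/18735·(0.970100+0.957000+0.929300))/(1+547/18735) = 4453/5000 ≈ 0.890600
step 5 [2.5y] bond c/2=1/25: DF=(131783/125000 − 1/25·(0.970100+0.957000+0.929300+0.890600))/(1+1/25) = 1087/1250 ≈ 0.869600

1 1/2 9701/10000
2 1 957/1000
3 3/2 9293/10000
4 2 4453/5000
5 5/2 1087/1250
f(2y,2.5y) = ((4453/5000)/(1087/1250) − 1)/(1/2) = 105/2174 ≈ 4.8298%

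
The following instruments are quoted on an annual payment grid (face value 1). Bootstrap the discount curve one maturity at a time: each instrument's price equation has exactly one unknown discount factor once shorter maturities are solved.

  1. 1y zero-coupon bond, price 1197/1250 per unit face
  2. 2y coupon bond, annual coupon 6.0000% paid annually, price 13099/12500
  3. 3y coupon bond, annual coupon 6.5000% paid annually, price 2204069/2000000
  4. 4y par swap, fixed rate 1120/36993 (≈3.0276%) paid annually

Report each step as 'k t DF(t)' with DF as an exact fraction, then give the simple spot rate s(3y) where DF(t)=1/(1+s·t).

step 1 [1y] zero: DF = P = 1197/1250 ≈ 0.957600
step 2 [2y] bond c/1=3/50: DF=(13099/12500 − 3/50·(0.957600))/(1+3/50) = 584/625 ≈ 0.934400
step 3 [3y] bond c/1=13/200: DF=(2204069/2000000 − 13/200·(0.957600+0.934400))/(1+13/200) = 9193/10000 ≈ 0.919300
step 4 [4y] swap r/1=1120/36993: DF=(1 − 1120/36993·(0.957600+0.934400+0.919300))/(1+1120/36993) = 111/125 ≈ 0.888000

1 1 1197/1250
2 2 584/625
3 3 9193/10000
4 4 111/125
s(3y) = (1/(9193/10000) − 1)/(3) = 269/9193 ≈ 2.9261%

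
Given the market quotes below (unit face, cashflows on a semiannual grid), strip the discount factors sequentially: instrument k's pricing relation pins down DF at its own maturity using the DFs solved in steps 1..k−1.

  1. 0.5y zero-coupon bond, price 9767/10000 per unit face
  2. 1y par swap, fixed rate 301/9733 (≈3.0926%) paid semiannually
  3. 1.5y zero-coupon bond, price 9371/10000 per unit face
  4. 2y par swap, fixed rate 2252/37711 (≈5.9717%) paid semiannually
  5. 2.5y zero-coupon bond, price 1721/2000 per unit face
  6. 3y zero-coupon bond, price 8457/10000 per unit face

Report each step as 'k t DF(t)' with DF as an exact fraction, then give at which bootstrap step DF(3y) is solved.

1 1/2 9767/10000
2 1 9699/10000
3 3/2 9371/10000
4 2 4437/5000
5 5/2 1721/2000
6 3 8457/10000
DF(3y) is solved at step 6

step 1 [0.5y] zero: DF = P = 9767/10000 ≈ 0.976700
step 2 [1y] swap r/2=301/19466: DF=(1 − 301/19466·(0.976700))/(1+301/19466) = 9699/10000 ≈ 0.969900
step 3 [1.5y] zero: DF = P = 9371/10000 ≈ 0.937100
step 4 [2y] swap r/2=1126/37711: DF=(1 − 1126/37711·(0.976700+0.969900+0.937100))/(1+1126/37711) = 4437/5000 ≈ 0.887400
step 5 [2.5y] zero: DF = P = 1721/2000 ≈ 0.860500
step 6 [3y] zero: DF = P = 8457/10000 ≈ 0.845700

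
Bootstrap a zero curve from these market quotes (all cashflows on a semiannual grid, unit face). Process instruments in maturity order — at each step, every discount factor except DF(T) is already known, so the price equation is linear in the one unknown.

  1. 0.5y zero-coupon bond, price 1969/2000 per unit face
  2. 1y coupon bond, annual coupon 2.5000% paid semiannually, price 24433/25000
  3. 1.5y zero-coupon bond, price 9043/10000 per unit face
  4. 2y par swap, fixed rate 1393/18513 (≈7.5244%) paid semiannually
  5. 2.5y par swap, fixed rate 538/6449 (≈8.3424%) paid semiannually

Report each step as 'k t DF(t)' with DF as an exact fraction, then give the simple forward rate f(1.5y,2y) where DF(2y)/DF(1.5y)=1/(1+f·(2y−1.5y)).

step 1 [0.5y] zero: DF = P = 1969/2000 ≈ 0.984500
step 2 [1y] bond c/2=1/80: DF=(24433/25000 − 1/80·(0.984500))/(1+1/80) = 9531/10000 ≈ 0.953100
step 3 [1.5y] zero: DF = P = 9043/10000 ≈ 0.904300
step 4 [2y] swap r/2=1393/37026: DF=(1 − 1393/37026·(0.984500+0.953100+0.904300))/(1+1393/37026) = 8607/10000 ≈ 0.860700
step 5 [2.5y] swap r/2=269/6449: DF=(1 − 269/6449·(0.984500+0.953100+0.904300+0.860700))/(1+269/6449) = 8117/10000 ≈ 0.811700

1 1/2 1969/2000
2 1 9531/10000
3 3/2 9043/10000
4 2 8607/10000
5 5/2 8117/10000
f(1.5y,2y) = ((9043/10000)/(8607/10000) − 1)/(1/2) = 872/8607 ≈ 10.1313%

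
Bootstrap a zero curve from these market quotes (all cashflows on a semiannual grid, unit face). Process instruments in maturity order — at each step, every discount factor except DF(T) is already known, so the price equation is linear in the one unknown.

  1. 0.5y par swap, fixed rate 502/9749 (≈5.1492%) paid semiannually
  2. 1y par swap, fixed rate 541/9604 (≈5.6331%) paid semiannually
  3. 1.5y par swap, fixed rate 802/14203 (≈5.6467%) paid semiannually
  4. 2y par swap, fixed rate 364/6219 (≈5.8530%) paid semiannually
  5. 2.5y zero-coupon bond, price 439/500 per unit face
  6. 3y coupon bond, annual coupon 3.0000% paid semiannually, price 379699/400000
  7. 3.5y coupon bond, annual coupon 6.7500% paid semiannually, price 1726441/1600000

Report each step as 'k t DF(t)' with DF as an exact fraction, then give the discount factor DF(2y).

1 1/2 9749/10000
2 1 9459/10000
3 3/2 4599/5000
4 2 2227/2500
5 5/2 439/500
6 3 8671/10000
7 7/2 173/200
DF(2y) = 2227/2500 ≈ 0.890800

step 1 [0.5y] swap r/2=251/9749: DF=(1 − 251/9749·(0))/(1+251/9749) = 9749/10000 ≈ 0.974900
step 2 [1y] swap r/2=541/19208: DF=(1 − 541/19208·(0.974900))/(1+541/19208) = 9459/10000 ≈ 0.945900
step 3 [1.5y] swap r/2=401/14203: DF=(1 − 401/14203·(0.974900+0.945900))/(1+401/14203) = 4599/5000 ≈ 0.919800
step 4 [2y] swap r/2=182/6219: DF=(1 − 182/6219·(0.974900+0.945900+0.919800))/(1+182/6219) = 2227/2500 ≈ 0.890800
step 5 [2.5y] zero: DF = P = 439/500 ≈ 0.878000
step 6 [3y] bond c/2=3/200: DF=(379699/400000 − 3/200·(0.974900+0.945900+0.919800+0.890800+0.878000))/(1+3/200) = 8671/10000 ≈ 0.867100
step 7 [3.5y] bond c/2=27/800: DF=(1726441/1600000 − 27/800·(0.974900+0.945900+0.919800+0.890800+0.878000+0.867100))/(1+27/800) = 173/200 ≈ 0.865000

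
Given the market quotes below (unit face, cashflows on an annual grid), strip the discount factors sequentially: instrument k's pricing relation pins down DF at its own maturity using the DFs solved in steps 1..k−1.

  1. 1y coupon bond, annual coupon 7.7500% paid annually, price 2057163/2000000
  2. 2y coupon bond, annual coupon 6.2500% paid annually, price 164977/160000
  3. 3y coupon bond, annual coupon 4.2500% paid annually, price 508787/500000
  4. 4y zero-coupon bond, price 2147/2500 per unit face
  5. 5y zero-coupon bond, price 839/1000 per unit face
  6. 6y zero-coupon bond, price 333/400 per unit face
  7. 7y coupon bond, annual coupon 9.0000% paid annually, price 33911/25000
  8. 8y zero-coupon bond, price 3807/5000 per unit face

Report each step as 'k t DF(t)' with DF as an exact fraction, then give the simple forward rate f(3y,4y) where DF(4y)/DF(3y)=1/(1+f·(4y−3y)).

1 1 4773/5000
2 2 9143/10000
3 3 8999/10000
4 4 2147/2500
5 5 839/1000
6 6 333/400
7 7 8069/10000
8 8 3807/5000
f(3y,4y) = ((8999/10000)/(2147/2500) − 1)/(1) = 411/8588 ≈ 4.7857%

step 1 [1y] bond c/1=31/400: DF=(2057163/2000000 − 31/400·(0))/(1+31/400) = 4773/5000 ≈ 0.954600
step 2 [2y] bond c/1=1/16: DF=(164977/160000 − 1/16·(0.954600))/(1+1/16) = 9143/10000 ≈ 0.914300
step 3 [3y] bond c/1=17/400: DF=(508787/500000 − 17/400·(0.954600+0.914300))/(1+17/400) = 8999/10000 ≈ 0.899900
step 4 [4y] zero: DF = P = 2147/2500 ≈ 0.858800
step 5 [5y] zero: DF = P = 839/1000 ≈ 0.839000
step 6 [6y] zero: DF = P = 333/400 ≈ 0.832500
step 7 [7y] bond c/1=9/100: DF=(33911/25000 − 9/100·(0.954600+0.914300+0.899900+0.858800+0.839000+0.832500))/(1+9/100) = 8069/10000 ≈ 0.806900
step 8 [8y] zero: DF = P = 3807/5000 ≈ 0.761400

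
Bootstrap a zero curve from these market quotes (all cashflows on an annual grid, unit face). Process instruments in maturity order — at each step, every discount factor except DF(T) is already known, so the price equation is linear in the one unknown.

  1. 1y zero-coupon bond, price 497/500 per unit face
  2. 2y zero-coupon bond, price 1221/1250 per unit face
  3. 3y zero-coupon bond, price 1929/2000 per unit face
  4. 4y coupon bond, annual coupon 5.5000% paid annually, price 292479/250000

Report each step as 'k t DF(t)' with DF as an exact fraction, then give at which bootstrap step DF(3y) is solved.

step 1 [1y] zero: DF = P = 497/500 ≈ 0.994000
step 2 [2y] zero: DF = P = 1221/1250 ≈ 0.976800
step 3 [3y] zero: DF = P = 1929/2000 ≈ 0.964500
step 4 [4y] bond c/1=11/200: DF=(292479/250000 − 11/200·(0.994000+0.976800+0.964500))/(1+11/200) = 9559/10000 ≈ 0.955900

1 1 497/500
2 2 1221/1250
3 3 1929/2000
4 4 9559/10000
DF(3y) is solved at step 3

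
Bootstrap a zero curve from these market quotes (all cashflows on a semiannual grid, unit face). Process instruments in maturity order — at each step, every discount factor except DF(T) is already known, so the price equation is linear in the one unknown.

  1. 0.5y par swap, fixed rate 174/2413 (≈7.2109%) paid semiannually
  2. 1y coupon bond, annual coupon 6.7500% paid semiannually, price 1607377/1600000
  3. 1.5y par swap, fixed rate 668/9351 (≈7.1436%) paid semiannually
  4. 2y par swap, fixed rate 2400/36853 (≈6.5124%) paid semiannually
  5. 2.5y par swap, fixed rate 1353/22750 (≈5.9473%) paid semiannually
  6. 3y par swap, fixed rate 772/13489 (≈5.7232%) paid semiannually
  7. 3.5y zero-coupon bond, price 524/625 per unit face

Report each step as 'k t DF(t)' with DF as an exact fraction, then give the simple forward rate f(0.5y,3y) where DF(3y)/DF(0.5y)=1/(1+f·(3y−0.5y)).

1 1/2 2413/2500
2 1 9403/10000
3 3/2 4499/5000
4 2 22/25
5 5/2 8647/10000
6 3 1057/1250
7 7/2 524/625
f(0.5y,3y) = ((2413/2500)/(1057/1250) − 1)/(5/2) = 299/5285 ≈ 5.6575%

step 1 [0.5y] swap r/2=87/2413: DF=(1 − 87/2413·(0))/(1+87/2413) = 2413/2500 ≈ 0.965200
step 2 [1y] bond c/2=27/800: DF=(1607377/1600000 − 27/800·(0.965200))/(1+27/800) = 9403/10000 ≈ 0.940300
step 3 [1.5y] swap r/2=334/9351: DF=(1 − 334/9351·(0.965200+0.940300))/(1+334/9351) = 4499/5000 ≈ 0.899800
step 4 [2y] swap r/2=1200/36853: DF=(1 − 1200/36853·(0.965200+0.940300+0.899800))/(1+1200/36853) = 22/25 ≈ 0.880000
step 5 [2.5y] swap r/2=1353/45500: DF=(1 − 1353/45500·(0.965200+0.940300+0.899800+0.880000))/(1+1353/45500) = 8647/10000 ≈ 0.864700
step 6 [3y] swap r/2=386/13489: DF=(1 − 386/13489·(0.965200+0.940300+0.899800+0.880000+0.864700))/(1+386/13489) = 1057/1250 ≈ 0.845600
step 7 [3.5y] zero: DF = P = 524/625 ≈ 0.838400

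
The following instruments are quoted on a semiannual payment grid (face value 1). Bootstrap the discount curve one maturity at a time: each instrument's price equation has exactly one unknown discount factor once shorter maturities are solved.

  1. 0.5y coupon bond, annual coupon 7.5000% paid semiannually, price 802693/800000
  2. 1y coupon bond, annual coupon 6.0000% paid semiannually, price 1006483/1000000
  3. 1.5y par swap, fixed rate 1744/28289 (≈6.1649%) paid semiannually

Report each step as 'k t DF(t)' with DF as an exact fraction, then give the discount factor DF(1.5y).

step 1 [0.5y] bond c/2=3/80: DF=(802693/800000 − 3/80·(0))/(1+3/80) = 9671/10000 ≈ 0.967100
step 2 [1y] bond c/2=3/100: DF=(1006483/1000000 − 3/100·(0.967100))/(1+3/100) = 949/1000 ≈ 0.949000
step 3 [1.5y] swap r/2=872/28289: DF=(1 − 872/28289·(0.967100+0.949000))/(1+872/28289) = 1141/1250 ≈ 0.912800

1 1/2 9671/10000
2 1 949/1000
3 3/2 1141/1250
DF(1.5y) = 1141/1250 ≈ 0.912800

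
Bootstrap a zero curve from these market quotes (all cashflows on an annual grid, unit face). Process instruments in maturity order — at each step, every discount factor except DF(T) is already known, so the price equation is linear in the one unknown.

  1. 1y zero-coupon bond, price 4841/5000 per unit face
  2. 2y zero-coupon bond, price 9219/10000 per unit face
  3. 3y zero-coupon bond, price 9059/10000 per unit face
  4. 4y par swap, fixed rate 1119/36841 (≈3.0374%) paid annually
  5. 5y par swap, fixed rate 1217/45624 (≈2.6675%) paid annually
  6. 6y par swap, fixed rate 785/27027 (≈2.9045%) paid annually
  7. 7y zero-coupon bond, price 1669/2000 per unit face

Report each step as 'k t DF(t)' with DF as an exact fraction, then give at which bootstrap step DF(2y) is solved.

1 1 4841/5000
2 2 9219/10000
3 3 9059/10000
4 4 8881/10000
5 5 8783/10000
6 6 843/1000
7 7 1669/2000
DF(2y) is solved at step 2

step 1 [1y] zero: DF = P = 4841/5000 ≈ 0.968200
step 2 [2y] zero: DF = P = 9219/10000 ≈ 0.921900
step 3 [3y] zero: DF = P = 9059/10000 ≈ 0.905900
step 4 [4y] swap r/1=1119/36841: DF=(1 − 1119/36841·(0.968200+0.921900+0.905900))/(1+1119/36841) = 8881/10000 ≈ 0.888100
step 5 [5y] swap r/1=1217/45624: DF=(1 − 1217/45624·(0.968200+0.921900+0.905900+0.888100))/(1+1217/45624) = 8783/10000 ≈ 0.878300
step 6 [6y] swap r/1=785/27027: DF=(1 − 785/27027·(0.968200+0.921900+0.905900+0.888100+0.878300))/(1+785/27027) = 843/1000 ≈ 0.843000
step 7 [7y] zero: DF = P = 1669/2000 ≈ 0.834500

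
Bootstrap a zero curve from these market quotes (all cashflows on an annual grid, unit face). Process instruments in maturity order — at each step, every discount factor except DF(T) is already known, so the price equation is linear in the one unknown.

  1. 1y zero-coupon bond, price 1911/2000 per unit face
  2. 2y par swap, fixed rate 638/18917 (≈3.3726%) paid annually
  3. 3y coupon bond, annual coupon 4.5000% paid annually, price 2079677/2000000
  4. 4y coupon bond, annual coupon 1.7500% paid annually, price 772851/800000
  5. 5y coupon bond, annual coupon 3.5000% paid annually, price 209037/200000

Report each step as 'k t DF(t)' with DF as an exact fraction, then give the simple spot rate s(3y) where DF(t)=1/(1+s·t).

step 1 [1y] zero: DF = P = 1911/2000 ≈ 0.955500
step 2 [2y] swap r/1=638/18917: DF=(1 − 638/18917·(0.955500))/(1+638/18917) = 4681/5000 ≈ 0.936200
step 3 [3y] bond c/1=9/200: DF=(2079677/2000000 − 9/200·(0.955500+0.936200))/(1+9/200) = 571/625 ≈ 0.913600
step 4 [4y] bond c/1=7/400: DF=(772851/800000 − 7/400·(0.955500+0.936200+0.913600))/(1+7/400) = 2253/2500 ≈ 0.901200
step 5 [5y] bond c/1=7/200: DF=(209037/200000 − 7/200·(0.955500+0.936200+0.913600+0.901200))/(1+7/200) = 1769/2000 ≈ 0.884500

1 1 1911/2000
2 2 4681/5000
3 3 571/625
4 4 2253/2500
5 5 1769/2000
s(3y) = (1/(571/625) − 1)/(3) = 18/571 ≈ 3.1524%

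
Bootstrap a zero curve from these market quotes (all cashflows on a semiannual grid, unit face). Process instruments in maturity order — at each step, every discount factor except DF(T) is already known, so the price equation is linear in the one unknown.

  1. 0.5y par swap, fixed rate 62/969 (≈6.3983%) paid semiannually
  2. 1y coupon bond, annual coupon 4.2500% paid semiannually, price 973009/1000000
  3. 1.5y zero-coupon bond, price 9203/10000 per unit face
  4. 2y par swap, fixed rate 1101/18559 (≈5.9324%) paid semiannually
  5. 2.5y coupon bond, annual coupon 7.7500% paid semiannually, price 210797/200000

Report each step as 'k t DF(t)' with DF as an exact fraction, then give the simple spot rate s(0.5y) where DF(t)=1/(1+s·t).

1 1/2 969/1000
2 1 4663/5000
3 3/2 9203/10000
4 2 8899/10000
5 5/2 4381/5000
s(0.5y) = (1/(969/1000) − 1)/(1/2) = 62/969 ≈ 6.3983%

step 1 [0.5y] swap r/2=31/969: DF=(1 − 31/969·(0))/(1+31/969) = 969/1000 ≈ 0.969000
step 2 [1y] bond c/2=17/800: DF=(973009/1000000 − 17/800·(0.969000))/(1+17/800) = 4663/5000 ≈ 0.932600
step 3 [1.5y] zero: DF = P = 9203/10000 ≈ 0.920300
step 4 [2y] swap r/2=1101/37118: DF=(1 − 1101/37118·(0.969000+0.932600+0.920300))/(1+1101/37118) = 8899/10000 ≈ 0.889900
step 5 [2.5y] bond c/2=31/800: DF=(210797/200000 − 31/800·(0.969000+0.932600+0.920300+0.889900))/(1+31/800) = 4381/5000 ≈ 0.876200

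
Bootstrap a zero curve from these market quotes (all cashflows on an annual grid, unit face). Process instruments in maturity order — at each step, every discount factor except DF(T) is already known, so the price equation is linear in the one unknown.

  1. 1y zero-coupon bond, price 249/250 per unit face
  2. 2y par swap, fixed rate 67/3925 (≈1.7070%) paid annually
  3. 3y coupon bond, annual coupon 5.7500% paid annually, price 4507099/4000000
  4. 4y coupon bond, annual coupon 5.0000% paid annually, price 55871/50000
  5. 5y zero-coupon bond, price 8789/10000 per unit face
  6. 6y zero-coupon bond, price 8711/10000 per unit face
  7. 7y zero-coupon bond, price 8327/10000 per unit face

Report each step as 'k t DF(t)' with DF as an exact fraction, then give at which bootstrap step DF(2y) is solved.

1 1 249/250
2 2 1933/2000
3 3 2397/2500
4 4 9251/10000
5 5 8789/10000
6 6 8711/10000
7 7 8327/10000
DF(2y) is solved at step 2

step 1 [1y] zero: DF = P = 249/250 ≈ 0.996000
step 2 [2y] swap r/1=67/3925: DF=(1 − 67/3925·(0.996000))/(1+67/3925) = 1933/2000 ≈ 0.966500
step 3 [3y] bond c/1=23/400: DF=(4507099/4000000 − 23/400·(0.996000+0.966500))/(1+23/400) = 2397/2500 ≈ 0.958800
step 4 [4y] bond c/1=1/20: DF=(55871/50000 − 1/20·(0.996000+0.966500+0.958800))/(1+1/20) = 9251/10000 ≈ 0.925100
step 5 [5y] zero: DF = P = 8789/10000 ≈ 0.878900
step 6 [6y] zero: DF = P = 8711/10000 ≈ 0.871100
step 7 [7y] zero: DF = P = 8327/10000 ≈ 0.832700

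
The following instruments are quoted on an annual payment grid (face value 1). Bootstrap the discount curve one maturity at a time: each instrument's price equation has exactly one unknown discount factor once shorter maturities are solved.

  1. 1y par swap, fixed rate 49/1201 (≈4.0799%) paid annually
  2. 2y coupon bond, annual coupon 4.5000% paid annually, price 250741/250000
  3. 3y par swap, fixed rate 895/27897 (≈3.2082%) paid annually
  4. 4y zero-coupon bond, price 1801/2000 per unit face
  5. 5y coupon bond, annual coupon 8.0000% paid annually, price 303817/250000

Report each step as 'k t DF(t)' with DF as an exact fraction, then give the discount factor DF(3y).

1 1 1201/1250
2 2 574/625
3 3 1821/2000
4 4 1801/2000
5 5 8519/10000
DF(3y) = 1821/2000 ≈ 0.910500

step 1 [1y] swap r/1=49/1201: DF=(1 − 49/1201·(0))/(1+49/1201) = 1201/1250 ≈ 0.960800
step 2 [2y] bond c/1=9/200: DF=(250741/250000 − 9/200·(0.960800))/(1+9/200) = 574/625 ≈ 0.918400
step 3 [3y] swap r/1=895/27897: DF=(1 − 895/27897·(0.960800+0.918400))/(1+895/27897) = 1821/2000 ≈ 0.910500
step 4 [4y] zero: DF = P = 1801/2000 ≈ 0.900500
step 5 [5y] bond c/1=2/25: DF=(303817/250000 − 2/25·(0.960800+0.918400+0.910500+0.900500))/(1+2/25) = 8519/10000 ≈ 0.851900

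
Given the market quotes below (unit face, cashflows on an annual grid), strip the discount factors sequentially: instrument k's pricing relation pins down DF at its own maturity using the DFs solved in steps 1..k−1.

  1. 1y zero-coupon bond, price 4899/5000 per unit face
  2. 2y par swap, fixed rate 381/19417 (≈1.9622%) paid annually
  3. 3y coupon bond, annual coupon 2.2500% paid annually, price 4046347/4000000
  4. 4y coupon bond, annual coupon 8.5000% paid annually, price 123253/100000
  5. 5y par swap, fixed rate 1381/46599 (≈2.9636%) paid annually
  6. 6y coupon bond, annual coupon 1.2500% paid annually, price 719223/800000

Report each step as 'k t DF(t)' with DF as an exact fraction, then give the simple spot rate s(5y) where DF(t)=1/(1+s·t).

1 1 4899/5000
2 2 9619/10000
3 3 4733/5000
4 4 9097/10000
5 5 8619/10000
6 6 519/625
s(5y) = (1/(8619/10000) − 1)/(5) = 1381/43095 ≈ 3.2045%

step 1 [1y] zero: DF = P = 4899/5000 ≈ 0.979800
step 2 [2y] swap r/1=381/19417: DF=(1 − 381/19417·(0.979800))/(1+381/19417) = 9619/10000 ≈ 0.961900
step 3 [3y] bond c/1=9/400: DF=(4046347/4000000 − 9/400·(0.979800+0.961900))/(1+9/400) = 4733/5000 ≈ 0.946600
step 4 [4y] bond c/1=17/200: DF=(123253/100000 − 17/200·(0.979800+0.961900+0.946600))/(1+17/200) = 9097/10000 ≈ 0.909700
step 5 [5y] swap r/1=1381/46599: DF=(1 − 1381/46599·(0.979800+0.961900+0.946600+0.909700))/(1+1381/46599) = 8619/10000 ≈ 0.861900
step 6 [6y] bond c/1=1/80: DF=(719223/800000 − 1/80·(0.979800+0.961900+0.946600+0.909700+0.861900))/(1+1/80) = 519/625 ≈ 0.830400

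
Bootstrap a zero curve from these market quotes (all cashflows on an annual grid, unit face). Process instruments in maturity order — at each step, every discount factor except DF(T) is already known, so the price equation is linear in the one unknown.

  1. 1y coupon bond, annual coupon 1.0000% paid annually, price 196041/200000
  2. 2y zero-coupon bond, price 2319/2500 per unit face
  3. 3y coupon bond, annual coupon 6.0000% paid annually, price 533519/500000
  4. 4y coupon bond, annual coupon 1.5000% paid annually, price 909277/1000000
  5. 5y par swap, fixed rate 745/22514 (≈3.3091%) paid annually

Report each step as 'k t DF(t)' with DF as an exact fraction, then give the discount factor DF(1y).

1 1 1941/2000
2 2 2319/2500
3 3 562/625
4 4 1709/2000
5 5 851/1000
DF(1y) = 1941/2000 ≈ 0.970500

step 1 [1y] bond c/1=1/100: DF=(196041/200000 − 1/100·(0))/(1+1/100) = 1941/2000 ≈ 0.970500
step 2 [2y] zero: DF = P = 2319/2500 ≈ 0.927600
step 3 [3y] bond c/1=3/50: DF=(533519/500000 − 3/50·(0.970500+0.927600))/(1+3/50) = 562/625 ≈ 0.899200
step 4 [4y] bond c/1=3/200: DF=(909277/1000000 − 3/200·(0.970500+0.927600+0.899200))/(1+3/200) = 1709/2000 ≈ 0.854500
step 5 [5y] swap r/1=745/22514: DF=(1 − 745/22514·(0.970500+0.927600+0.899200+0.854500))/(1+745/22514) = 851/1000 ≈ 0.851000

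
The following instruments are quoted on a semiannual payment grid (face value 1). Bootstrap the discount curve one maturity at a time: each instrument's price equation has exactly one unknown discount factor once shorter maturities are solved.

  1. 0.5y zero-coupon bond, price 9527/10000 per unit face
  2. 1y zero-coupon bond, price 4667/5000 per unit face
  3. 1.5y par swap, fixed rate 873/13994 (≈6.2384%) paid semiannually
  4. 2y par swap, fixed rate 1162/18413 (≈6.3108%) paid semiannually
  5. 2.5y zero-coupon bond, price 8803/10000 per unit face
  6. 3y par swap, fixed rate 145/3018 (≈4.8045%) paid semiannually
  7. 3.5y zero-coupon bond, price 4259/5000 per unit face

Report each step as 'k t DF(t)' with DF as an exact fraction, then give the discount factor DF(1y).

step 1 [0.5y] zero: DF = P = 9527/10000 ≈ 0.952700
step 2 [1y] zero: DF = P = 4667/5000 ≈ 0.933400
step 3 [1.5y] swap r/2=873/27988: DF=(1 − 873/27988·(0.952700+0.933400))/(1+873/27988) = 9127/10000 ≈ 0.912700
step 4 [2y] swap r/2=581/18413: DF=(1 − 581/18413·(0.952700+0.933400+0.912700))/(1+581/18413) = 4419/5000 ≈ 0.883800
step 5 [2.5y] zero: DF = P = 8803/10000 ≈ 0.880300
step 6 [3y] swap r/2=145/6036: DF=(1 − 145/6036·(0.952700+0.933400+0.912700+0.883800+0.880300))/(1+145/6036) = 1739/2000 ≈ 0.869500
step 7 [3.5y] zero: DF = P = 4259/5000 ≈ 0.851800

1 1/2 9527/10000
2 1 4667/5000
3 3/2 9127/10000
4 2 4419/5000
5 5/2 8803/10000
6 3 1739/2000
7 7/2 4259/5000
DF(1y) = 4667/5000 ≈ 0.933400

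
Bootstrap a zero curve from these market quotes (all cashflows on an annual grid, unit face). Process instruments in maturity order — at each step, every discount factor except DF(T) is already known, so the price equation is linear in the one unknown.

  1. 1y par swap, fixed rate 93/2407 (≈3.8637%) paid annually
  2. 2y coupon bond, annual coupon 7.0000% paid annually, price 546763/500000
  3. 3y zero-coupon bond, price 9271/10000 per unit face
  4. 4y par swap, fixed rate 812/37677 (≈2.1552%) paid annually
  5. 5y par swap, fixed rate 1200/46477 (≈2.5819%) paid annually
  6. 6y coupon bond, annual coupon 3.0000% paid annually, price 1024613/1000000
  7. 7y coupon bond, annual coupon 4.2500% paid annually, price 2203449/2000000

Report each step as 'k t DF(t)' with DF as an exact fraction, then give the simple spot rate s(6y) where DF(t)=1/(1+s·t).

1 1 2407/2500
2 2 959/1000
3 3 9271/10000
4 4 2297/2500
5 5 22/25
6 6 4297/5000
7 7 8323/10000
s(6y) = (1/(4297/5000) − 1)/(6) = 703/25782 ≈ 2.7267%

step 1 [1y] swap r/1=93/2407: DF=(1 − 93/2407·(0))/(1+93/2407) = 2407/2500 ≈ 0.962800
step 2 [2y] bond c/1=7/100: DF=(546763/500000 − 7/100·(0.962800))/(1+7/100) = 959/1000 ≈ 0.959000
step 3 [3y] zero: DF = P = 9271/10000 ≈ 0.927100
step 4 [4y] swap r/1=812/37677: DF=(1 − 812/37677·(0.962800+0.959000+0.927100))/(1+812/37677) = 2297/2500 ≈ 0.918800
step 5 [5y] swap r/1=1200/46477: DF=(1 − 1200/46477·(0.962800+0.959000+0.927100+0.918800))/(1+1200/46477) = 22/25 ≈ 0.880000
step 6 [6y] bond c/1=3/100: DF=(1024613/1000000 − 3/100·(0.962800+0.959000+0.927100+0.918800+0.880000))/(1+3/100) = 4297/5000 ≈ 0.859400
step 7 [7y] bond c/1=17/400: DF=(2203449/2000000 − 17/400·(0.962800+0.959000+0.927100+0.918800+0.880000+0.859400))/(1+17/400) = 8323/10000 ≈ 0.832300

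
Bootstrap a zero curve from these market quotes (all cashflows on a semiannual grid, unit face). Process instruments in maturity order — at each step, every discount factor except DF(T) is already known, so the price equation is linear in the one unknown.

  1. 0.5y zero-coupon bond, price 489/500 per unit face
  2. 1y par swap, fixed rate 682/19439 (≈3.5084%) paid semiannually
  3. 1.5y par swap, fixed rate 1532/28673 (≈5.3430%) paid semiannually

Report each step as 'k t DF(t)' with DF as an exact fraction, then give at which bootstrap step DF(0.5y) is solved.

step 1 [0.5y] zero: DF = P = 489/500 ≈ 0.978000
step 2 [1y] swap r/2=341/19439: DF=(1 − 341/19439·(0.978000))/(1+341/19439) = 9659/10000 ≈ 0.965900
step 3 [1.5y] swap r/2=766/28673: DF=(1 − 766/28673·(0.978000+0.965900))/(1+766/28673) = 4617/5000 ≈ 0.923400

1 1/2 489/500
2 1 9659/10000
3 3/2 4617/5000
DF(0.5y) is solved at step 1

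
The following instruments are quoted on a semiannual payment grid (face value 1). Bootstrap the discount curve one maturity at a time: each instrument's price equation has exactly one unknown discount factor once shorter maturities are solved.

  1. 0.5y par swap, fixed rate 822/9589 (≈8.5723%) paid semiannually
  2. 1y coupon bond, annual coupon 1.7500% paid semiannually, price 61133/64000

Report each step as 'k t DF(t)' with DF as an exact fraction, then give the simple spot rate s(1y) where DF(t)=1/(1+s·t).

step 1 [0.5y] swap r/2=411/9589: DF=(1 − 411/9589·(0))/(1+411/9589) = 9589/10000 ≈ 0.958900
step 2 [1y] bond c/2=7/800: DF=(61133/64000 − 7/800·(0.958900))/(1+7/800) = 4693/5000 ≈ 0.938600

1 1/2 9589/10000
2 1 4693/5000
s(1y) = (1/(4693/5000) − 1)/(1) = 307/4693 ≈ 6.5417%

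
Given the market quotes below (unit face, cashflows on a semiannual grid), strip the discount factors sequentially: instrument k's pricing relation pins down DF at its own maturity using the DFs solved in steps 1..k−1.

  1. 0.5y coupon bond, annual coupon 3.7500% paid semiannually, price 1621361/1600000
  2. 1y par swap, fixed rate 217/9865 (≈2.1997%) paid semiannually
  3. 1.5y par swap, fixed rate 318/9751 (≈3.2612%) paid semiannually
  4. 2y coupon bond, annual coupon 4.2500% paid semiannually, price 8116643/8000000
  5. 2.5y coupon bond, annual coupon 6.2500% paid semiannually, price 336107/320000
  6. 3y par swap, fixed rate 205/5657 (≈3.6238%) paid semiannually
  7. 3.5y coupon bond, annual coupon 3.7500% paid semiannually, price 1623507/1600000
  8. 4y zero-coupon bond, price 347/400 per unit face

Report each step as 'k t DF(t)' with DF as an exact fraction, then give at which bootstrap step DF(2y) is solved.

1 1/2 9947/10000
2 1 9783/10000
3 3/2 9523/10000
4 2 4663/5000
5 5/2 1127/1250
6 3 359/400
7 7/2 8919/10000
8 4 347/400
DF(2y) is solved at step 4

step 1 [0.5y] bond c/2=3/160: DF=(1621361/1600000 − 3/160·(0))/(1+3/160) = 9947/10000 ≈ 0.994700
step 2 [1y] swap r/2=217/19730: DF=(1 − 217/19730·(0.994700))/(1+217/19730) = 9783/10000 ≈ 0.978300
step 3 [1.5y] swap r/2=159/9751: DF=(1 − 159/9751·(0.994700+0.978300))/(1+159/9751) = 9523/10000 ≈ 0.952300
step 4 [2y] bond c/2=17/800: DF=(8116643/8000000 − 17/800·(0.994700+0.978300+0.952300))/(1+17/800) = 4663/5000 ≈ 0.932600
step 5 [2.5y] bond c/2=1/32: DF=(336107/320000 − 1/32·(0.994700+0.978300+0.952300+0.932600))/(1+1/32) = 1127/1250 ≈ 0.901600
step 6 [3y] swap r/2=205/11314: DF=(1 − 205/11314·(0.994700+0.978300+0.952300+0.932600+0.901600))/(1+205/11314) = 359/400 ≈ 0.897500
step 7 [3.5y] bond c/2=3/160: DF=(1623507/1600000 − 3/160·(0.994700+0.978300+0.952300+0.932600+0.901600+0.897500))/(1+3/160) = 8919/10000 ≈ 0.891900
step 8 [4y] zero: DF = P = 347/400 ≈ 0.867500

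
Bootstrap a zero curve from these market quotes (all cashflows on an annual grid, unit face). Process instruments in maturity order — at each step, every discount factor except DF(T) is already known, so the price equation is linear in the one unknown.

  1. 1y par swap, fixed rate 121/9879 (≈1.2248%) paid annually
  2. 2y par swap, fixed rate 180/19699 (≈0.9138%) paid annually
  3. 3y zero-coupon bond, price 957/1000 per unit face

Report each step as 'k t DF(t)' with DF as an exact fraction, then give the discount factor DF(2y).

1 1 9879/10000
2 2 491/500
3 3 957/1000
DF(2y) = 491/500 ≈ 0.982000

step 1 [1y] swap r/1=121/9879: DF=(1 − 121/9879·(0))/(1+121/9879) = 9879/10000 ≈ 0.987900
step 2 [2y] swap r/1=180/19699: DF=(1 − 180/19699·(0.987900))/(1+180/19699) = 491/500 ≈ 0.982000
step 3 [3y] zero: DF = P = 957/1000 ≈ 0.957000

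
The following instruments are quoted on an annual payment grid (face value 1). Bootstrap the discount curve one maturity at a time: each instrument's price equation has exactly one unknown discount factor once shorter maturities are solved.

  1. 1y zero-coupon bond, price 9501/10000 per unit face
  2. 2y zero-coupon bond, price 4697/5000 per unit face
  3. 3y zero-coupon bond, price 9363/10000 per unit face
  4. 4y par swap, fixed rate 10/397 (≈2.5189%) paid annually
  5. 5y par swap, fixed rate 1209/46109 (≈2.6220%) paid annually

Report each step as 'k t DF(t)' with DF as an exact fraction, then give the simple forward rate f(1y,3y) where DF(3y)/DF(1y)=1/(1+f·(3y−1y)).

step 1 [1y] zero: DF = P = 9501/10000 ≈ 0.950100
step 2 [2y] zero: DF = P = 4697/5000 ≈ 0.939400
step 3 [3y] zero: DF = P = 9363/10000 ≈ 0.936300
step 4 [4y] swap r/1=10/397: DF=(1 − 10/397·(0.950100+0.939400+0.936300))/(1+10/397) = 453/500 ≈ 0.906000
step 5 [5y] swap r/1=1209/46109: DF=(1 − 1209/46109·(0.950100+0.939400+0.936300+0.906000))/(1+1209/46109) = 8791/10000 ≈ 0.879100

1 1 9501/10000
2 2 4697/5000
3 3 9363/10000
4 4 453/500
5 5 8791/10000
f(1y,3y) = ((9501/10000)/(9363/10000) − 1)/(2) = 23/3121 ≈ 0.7369%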